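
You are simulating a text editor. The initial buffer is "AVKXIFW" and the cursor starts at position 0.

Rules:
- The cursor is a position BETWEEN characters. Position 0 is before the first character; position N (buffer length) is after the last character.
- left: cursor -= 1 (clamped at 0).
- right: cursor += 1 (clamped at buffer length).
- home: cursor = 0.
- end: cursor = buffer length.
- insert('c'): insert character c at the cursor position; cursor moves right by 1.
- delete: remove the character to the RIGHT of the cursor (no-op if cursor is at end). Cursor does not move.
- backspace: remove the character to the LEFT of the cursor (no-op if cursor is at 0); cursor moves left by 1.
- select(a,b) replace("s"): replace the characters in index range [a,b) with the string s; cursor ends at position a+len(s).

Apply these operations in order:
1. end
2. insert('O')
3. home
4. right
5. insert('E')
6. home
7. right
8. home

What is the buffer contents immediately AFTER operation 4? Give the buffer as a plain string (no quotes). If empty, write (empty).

After op 1 (end): buf='AVKXIFW' cursor=7
After op 2 (insert('O')): buf='AVKXIFWO' cursor=8
After op 3 (home): buf='AVKXIFWO' cursor=0
After op 4 (right): buf='AVKXIFWO' cursor=1

Answer: AVKXIFWO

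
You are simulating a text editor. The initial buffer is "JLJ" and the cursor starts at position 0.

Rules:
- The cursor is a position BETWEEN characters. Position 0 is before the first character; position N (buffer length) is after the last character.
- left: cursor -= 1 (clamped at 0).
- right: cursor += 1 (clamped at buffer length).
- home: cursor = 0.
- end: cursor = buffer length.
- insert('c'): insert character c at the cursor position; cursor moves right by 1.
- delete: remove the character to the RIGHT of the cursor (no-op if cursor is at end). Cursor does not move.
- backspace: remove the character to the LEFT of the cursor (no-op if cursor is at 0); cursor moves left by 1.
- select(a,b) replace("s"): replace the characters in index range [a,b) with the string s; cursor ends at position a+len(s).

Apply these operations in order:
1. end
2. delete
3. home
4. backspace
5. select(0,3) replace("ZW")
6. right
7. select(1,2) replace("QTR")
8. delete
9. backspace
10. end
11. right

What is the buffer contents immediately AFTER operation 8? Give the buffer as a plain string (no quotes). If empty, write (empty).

After op 1 (end): buf='JLJ' cursor=3
After op 2 (delete): buf='JLJ' cursor=3
After op 3 (home): buf='JLJ' cursor=0
After op 4 (backspace): buf='JLJ' cursor=0
After op 5 (select(0,3) replace("ZW")): buf='ZW' cursor=2
After op 6 (right): buf='ZW' cursor=2
After op 7 (select(1,2) replace("QTR")): buf='ZQTR' cursor=4
After op 8 (delete): buf='ZQTR' cursor=4

Answer: ZQTR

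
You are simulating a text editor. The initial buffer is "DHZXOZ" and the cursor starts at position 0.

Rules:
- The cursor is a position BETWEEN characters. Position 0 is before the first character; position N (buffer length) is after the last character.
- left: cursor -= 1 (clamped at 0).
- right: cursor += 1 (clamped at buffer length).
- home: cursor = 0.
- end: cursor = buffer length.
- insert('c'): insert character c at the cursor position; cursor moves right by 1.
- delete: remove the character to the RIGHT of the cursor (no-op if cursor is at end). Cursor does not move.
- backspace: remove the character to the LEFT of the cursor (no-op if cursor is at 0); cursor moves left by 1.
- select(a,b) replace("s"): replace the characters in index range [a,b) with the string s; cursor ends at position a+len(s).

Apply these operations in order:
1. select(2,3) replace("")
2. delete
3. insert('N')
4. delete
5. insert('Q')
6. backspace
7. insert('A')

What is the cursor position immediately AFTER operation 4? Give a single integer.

After op 1 (select(2,3) replace("")): buf='DHXOZ' cursor=2
After op 2 (delete): buf='DHOZ' cursor=2
After op 3 (insert('N')): buf='DHNOZ' cursor=3
After op 4 (delete): buf='DHNZ' cursor=3

Answer: 3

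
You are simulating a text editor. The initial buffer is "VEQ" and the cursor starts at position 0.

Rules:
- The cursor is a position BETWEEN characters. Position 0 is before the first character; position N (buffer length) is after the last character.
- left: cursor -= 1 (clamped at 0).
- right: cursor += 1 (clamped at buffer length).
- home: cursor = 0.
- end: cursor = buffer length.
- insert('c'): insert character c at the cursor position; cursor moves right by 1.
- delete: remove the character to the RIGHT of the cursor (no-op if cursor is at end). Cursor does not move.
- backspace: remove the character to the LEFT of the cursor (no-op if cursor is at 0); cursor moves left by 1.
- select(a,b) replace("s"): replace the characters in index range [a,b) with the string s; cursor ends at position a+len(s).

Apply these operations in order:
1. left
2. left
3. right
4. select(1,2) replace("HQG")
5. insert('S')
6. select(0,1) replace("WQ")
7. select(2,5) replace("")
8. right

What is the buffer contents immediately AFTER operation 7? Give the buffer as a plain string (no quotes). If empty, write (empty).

After op 1 (left): buf='VEQ' cursor=0
After op 2 (left): buf='VEQ' cursor=0
After op 3 (right): buf='VEQ' cursor=1
After op 4 (select(1,2) replace("HQG")): buf='VHQGQ' cursor=4
After op 5 (insert('S')): buf='VHQGSQ' cursor=5
After op 6 (select(0,1) replace("WQ")): buf='WQHQGSQ' cursor=2
After op 7 (select(2,5) replace("")): buf='WQSQ' cursor=2

Answer: WQSQ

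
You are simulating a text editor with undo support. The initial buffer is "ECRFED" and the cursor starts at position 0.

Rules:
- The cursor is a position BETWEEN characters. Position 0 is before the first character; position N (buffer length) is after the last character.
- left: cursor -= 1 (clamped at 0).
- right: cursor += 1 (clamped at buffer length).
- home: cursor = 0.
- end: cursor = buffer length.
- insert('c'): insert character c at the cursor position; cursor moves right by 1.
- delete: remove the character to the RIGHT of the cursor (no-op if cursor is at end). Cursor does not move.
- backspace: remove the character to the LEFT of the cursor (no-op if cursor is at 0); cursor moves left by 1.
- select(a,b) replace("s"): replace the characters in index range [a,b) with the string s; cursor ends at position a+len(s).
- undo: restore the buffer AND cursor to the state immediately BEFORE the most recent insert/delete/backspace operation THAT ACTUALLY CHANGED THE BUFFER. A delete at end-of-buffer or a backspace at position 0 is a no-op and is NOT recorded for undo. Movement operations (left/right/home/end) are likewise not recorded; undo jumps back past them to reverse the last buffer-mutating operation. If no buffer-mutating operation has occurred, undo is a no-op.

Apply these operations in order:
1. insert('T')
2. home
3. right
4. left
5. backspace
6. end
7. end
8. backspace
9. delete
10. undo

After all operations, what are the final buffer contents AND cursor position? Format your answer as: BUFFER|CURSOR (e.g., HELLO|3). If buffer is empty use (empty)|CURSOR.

After op 1 (insert('T')): buf='TECRFED' cursor=1
After op 2 (home): buf='TECRFED' cursor=0
After op 3 (right): buf='TECRFED' cursor=1
After op 4 (left): buf='TECRFED' cursor=0
After op 5 (backspace): buf='TECRFED' cursor=0
After op 6 (end): buf='TECRFED' cursor=7
After op 7 (end): buf='TECRFED' cursor=7
After op 8 (backspace): buf='TECRFE' cursor=6
After op 9 (delete): buf='TECRFE' cursor=6
After op 10 (undo): buf='TECRFED' cursor=7

Answer: TECRFED|7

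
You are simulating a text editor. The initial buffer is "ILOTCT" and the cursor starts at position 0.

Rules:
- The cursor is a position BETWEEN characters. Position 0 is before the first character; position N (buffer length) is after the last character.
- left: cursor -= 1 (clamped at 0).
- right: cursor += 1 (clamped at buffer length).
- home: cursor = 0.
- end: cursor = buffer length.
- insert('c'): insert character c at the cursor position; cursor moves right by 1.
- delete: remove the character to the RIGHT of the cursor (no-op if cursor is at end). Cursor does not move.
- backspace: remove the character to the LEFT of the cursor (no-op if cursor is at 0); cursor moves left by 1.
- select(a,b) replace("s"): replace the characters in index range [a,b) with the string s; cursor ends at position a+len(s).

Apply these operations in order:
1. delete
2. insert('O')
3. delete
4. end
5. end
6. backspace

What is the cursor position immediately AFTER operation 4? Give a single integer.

Answer: 5

Derivation:
After op 1 (delete): buf='LOTCT' cursor=0
After op 2 (insert('O')): buf='OLOTCT' cursor=1
After op 3 (delete): buf='OOTCT' cursor=1
After op 4 (end): buf='OOTCT' cursor=5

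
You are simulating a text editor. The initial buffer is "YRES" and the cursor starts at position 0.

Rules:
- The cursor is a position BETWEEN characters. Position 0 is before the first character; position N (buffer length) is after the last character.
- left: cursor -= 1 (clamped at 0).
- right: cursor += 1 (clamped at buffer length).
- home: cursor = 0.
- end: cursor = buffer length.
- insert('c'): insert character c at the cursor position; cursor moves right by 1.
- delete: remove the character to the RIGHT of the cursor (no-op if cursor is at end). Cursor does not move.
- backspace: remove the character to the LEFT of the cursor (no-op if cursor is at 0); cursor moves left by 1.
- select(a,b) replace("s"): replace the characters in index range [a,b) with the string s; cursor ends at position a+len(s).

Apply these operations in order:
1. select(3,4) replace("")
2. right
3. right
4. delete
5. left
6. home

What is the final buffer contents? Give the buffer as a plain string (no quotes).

Answer: YRE

Derivation:
After op 1 (select(3,4) replace("")): buf='YRE' cursor=3
After op 2 (right): buf='YRE' cursor=3
After op 3 (right): buf='YRE' cursor=3
After op 4 (delete): buf='YRE' cursor=3
After op 5 (left): buf='YRE' cursor=2
After op 6 (home): buf='YRE' cursor=0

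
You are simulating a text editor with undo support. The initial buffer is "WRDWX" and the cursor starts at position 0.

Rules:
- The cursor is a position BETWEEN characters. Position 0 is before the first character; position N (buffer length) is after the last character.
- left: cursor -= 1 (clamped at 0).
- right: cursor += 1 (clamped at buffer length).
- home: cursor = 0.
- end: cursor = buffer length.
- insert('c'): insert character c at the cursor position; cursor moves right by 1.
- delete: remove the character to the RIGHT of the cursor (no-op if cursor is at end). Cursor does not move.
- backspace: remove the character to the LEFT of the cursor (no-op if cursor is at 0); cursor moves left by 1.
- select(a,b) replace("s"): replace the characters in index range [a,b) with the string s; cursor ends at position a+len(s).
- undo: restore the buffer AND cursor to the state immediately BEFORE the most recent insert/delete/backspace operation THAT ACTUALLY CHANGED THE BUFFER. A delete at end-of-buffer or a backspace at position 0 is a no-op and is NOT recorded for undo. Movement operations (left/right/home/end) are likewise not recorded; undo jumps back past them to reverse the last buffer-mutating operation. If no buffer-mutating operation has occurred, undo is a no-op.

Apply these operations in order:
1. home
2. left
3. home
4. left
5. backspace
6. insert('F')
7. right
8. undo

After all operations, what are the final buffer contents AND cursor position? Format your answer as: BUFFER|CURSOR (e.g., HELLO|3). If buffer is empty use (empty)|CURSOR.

Answer: WRDWX|0

Derivation:
After op 1 (home): buf='WRDWX' cursor=0
After op 2 (left): buf='WRDWX' cursor=0
After op 3 (home): buf='WRDWX' cursor=0
After op 4 (left): buf='WRDWX' cursor=0
After op 5 (backspace): buf='WRDWX' cursor=0
After op 6 (insert('F')): buf='FWRDWX' cursor=1
After op 7 (right): buf='FWRDWX' cursor=2
After op 8 (undo): buf='WRDWX' cursor=0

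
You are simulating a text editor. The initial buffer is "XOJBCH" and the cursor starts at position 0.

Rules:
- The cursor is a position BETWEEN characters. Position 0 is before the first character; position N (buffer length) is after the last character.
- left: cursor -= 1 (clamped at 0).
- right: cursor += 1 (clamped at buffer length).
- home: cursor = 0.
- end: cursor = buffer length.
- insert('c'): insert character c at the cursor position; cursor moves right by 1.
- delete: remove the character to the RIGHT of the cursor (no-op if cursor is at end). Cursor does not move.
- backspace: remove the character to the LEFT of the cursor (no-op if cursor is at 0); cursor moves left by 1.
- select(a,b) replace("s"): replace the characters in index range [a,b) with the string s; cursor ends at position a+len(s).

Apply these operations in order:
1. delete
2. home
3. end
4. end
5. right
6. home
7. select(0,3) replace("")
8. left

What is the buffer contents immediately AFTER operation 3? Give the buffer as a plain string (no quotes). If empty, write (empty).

After op 1 (delete): buf='OJBCH' cursor=0
After op 2 (home): buf='OJBCH' cursor=0
After op 3 (end): buf='OJBCH' cursor=5

Answer: OJBCH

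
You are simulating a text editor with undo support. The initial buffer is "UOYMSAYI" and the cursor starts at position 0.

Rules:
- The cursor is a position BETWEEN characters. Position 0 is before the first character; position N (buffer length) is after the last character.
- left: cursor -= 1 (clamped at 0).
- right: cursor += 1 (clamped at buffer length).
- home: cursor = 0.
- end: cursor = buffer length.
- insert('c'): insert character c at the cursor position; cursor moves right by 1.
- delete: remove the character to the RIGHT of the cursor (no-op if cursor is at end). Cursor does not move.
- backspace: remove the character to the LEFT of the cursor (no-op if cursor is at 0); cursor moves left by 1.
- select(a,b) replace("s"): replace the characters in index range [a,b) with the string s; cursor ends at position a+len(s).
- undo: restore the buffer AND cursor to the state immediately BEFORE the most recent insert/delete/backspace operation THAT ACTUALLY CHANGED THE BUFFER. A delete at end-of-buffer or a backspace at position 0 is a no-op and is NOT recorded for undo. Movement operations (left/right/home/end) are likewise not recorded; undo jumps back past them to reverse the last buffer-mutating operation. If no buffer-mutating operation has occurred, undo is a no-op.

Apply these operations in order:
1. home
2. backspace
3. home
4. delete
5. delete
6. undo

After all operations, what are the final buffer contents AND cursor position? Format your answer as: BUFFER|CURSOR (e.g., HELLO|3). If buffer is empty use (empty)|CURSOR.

Answer: OYMSAYI|0

Derivation:
After op 1 (home): buf='UOYMSAYI' cursor=0
After op 2 (backspace): buf='UOYMSAYI' cursor=0
After op 3 (home): buf='UOYMSAYI' cursor=0
After op 4 (delete): buf='OYMSAYI' cursor=0
After op 5 (delete): buf='YMSAYI' cursor=0
After op 6 (undo): buf='OYMSAYI' cursor=0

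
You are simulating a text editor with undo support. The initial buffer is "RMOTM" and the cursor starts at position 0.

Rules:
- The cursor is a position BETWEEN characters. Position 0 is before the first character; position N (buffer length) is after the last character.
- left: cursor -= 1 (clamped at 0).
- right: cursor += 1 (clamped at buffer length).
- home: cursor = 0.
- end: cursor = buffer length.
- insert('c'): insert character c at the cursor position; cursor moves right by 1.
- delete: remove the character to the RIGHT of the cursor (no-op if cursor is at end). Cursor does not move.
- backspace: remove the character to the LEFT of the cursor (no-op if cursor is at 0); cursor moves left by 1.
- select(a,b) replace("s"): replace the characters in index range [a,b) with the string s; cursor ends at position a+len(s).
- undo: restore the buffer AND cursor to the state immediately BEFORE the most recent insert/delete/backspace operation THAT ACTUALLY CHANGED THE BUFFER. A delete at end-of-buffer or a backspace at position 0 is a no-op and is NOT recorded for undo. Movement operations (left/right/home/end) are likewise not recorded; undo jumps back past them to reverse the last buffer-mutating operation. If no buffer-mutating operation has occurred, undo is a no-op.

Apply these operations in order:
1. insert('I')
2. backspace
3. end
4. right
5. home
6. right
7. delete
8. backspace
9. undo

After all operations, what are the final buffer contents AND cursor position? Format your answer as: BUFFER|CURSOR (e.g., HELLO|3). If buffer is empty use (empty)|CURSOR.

Answer: ROTM|1

Derivation:
After op 1 (insert('I')): buf='IRMOTM' cursor=1
After op 2 (backspace): buf='RMOTM' cursor=0
After op 3 (end): buf='RMOTM' cursor=5
After op 4 (right): buf='RMOTM' cursor=5
After op 5 (home): buf='RMOTM' cursor=0
After op 6 (right): buf='RMOTM' cursor=1
After op 7 (delete): buf='ROTM' cursor=1
After op 8 (backspace): buf='OTM' cursor=0
After op 9 (undo): buf='ROTM' cursor=1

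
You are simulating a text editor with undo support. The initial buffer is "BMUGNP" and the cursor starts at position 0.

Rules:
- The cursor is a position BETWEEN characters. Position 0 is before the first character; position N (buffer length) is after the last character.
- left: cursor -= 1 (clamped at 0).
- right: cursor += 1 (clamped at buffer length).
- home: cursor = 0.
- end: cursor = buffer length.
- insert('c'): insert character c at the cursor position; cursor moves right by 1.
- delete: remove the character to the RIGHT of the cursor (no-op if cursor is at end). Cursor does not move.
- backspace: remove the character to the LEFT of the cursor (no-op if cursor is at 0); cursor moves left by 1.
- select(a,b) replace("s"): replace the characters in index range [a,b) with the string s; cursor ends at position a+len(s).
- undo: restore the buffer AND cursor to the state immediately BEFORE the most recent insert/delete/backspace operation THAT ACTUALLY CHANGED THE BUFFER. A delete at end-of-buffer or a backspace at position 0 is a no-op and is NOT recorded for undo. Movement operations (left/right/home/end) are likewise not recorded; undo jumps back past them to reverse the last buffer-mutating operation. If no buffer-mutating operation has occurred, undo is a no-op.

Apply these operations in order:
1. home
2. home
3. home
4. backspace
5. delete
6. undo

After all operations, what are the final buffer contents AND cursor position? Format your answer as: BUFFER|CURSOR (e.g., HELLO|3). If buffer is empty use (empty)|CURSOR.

After op 1 (home): buf='BMUGNP' cursor=0
After op 2 (home): buf='BMUGNP' cursor=0
After op 3 (home): buf='BMUGNP' cursor=0
After op 4 (backspace): buf='BMUGNP' cursor=0
After op 5 (delete): buf='MUGNP' cursor=0
After op 6 (undo): buf='BMUGNP' cursor=0

Answer: BMUGNP|0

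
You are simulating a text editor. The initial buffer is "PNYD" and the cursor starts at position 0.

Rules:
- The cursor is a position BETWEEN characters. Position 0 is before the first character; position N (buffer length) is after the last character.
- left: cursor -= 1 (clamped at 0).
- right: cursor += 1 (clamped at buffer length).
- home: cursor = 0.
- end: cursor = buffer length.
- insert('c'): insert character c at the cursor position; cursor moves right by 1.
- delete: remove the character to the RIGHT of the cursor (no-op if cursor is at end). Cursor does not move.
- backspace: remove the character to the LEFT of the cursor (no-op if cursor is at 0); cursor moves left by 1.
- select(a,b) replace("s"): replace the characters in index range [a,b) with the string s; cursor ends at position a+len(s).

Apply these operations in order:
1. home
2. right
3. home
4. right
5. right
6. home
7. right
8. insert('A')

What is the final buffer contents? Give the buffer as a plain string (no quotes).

After op 1 (home): buf='PNYD' cursor=0
After op 2 (right): buf='PNYD' cursor=1
After op 3 (home): buf='PNYD' cursor=0
After op 4 (right): buf='PNYD' cursor=1
After op 5 (right): buf='PNYD' cursor=2
After op 6 (home): buf='PNYD' cursor=0
After op 7 (right): buf='PNYD' cursor=1
After op 8 (insert('A')): buf='PANYD' cursor=2

Answer: PANYD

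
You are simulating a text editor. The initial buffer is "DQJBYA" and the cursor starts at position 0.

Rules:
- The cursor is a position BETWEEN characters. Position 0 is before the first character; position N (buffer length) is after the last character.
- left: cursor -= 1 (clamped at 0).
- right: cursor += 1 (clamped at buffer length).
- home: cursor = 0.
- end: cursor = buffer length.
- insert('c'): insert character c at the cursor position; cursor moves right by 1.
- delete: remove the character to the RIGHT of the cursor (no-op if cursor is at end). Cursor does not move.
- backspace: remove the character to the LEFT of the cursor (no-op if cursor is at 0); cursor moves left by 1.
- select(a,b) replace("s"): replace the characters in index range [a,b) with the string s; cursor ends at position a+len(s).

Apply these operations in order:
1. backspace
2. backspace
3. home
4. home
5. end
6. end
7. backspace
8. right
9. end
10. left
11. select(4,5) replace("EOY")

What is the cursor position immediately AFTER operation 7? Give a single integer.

Answer: 5

Derivation:
After op 1 (backspace): buf='DQJBYA' cursor=0
After op 2 (backspace): buf='DQJBYA' cursor=0
After op 3 (home): buf='DQJBYA' cursor=0
After op 4 (home): buf='DQJBYA' cursor=0
After op 5 (end): buf='DQJBYA' cursor=6
After op 6 (end): buf='DQJBYA' cursor=6
After op 7 (backspace): buf='DQJBY' cursor=5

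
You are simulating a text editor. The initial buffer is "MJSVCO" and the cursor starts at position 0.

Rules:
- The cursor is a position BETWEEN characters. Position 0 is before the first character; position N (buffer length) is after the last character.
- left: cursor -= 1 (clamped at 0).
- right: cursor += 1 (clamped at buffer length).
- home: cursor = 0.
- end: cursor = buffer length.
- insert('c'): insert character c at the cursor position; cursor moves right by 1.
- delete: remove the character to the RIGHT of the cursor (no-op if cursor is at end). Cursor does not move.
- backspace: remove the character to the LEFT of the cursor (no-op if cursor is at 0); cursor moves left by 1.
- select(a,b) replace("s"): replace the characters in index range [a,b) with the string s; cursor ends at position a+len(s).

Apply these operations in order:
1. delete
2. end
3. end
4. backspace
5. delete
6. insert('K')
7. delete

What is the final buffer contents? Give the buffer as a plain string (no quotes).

After op 1 (delete): buf='JSVCO' cursor=0
After op 2 (end): buf='JSVCO' cursor=5
After op 3 (end): buf='JSVCO' cursor=5
After op 4 (backspace): buf='JSVC' cursor=4
After op 5 (delete): buf='JSVC' cursor=4
After op 6 (insert('K')): buf='JSVCK' cursor=5
After op 7 (delete): buf='JSVCK' cursor=5

Answer: JSVCK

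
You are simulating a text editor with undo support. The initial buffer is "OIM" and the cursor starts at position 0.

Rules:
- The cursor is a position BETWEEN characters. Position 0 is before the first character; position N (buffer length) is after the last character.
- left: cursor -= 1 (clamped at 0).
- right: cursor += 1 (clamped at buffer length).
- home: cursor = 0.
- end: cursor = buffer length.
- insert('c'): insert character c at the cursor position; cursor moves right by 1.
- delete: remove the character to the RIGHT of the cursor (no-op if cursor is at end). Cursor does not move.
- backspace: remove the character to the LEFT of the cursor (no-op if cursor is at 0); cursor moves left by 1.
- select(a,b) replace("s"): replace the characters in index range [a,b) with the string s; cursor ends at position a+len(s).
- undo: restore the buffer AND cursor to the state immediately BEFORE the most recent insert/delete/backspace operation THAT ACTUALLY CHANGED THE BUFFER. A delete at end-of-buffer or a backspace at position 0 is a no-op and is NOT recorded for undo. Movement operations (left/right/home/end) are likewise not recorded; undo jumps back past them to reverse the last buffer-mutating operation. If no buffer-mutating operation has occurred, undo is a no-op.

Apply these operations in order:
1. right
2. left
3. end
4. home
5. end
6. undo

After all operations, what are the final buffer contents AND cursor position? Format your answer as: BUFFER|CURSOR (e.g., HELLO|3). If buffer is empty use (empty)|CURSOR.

Answer: OIM|3

Derivation:
After op 1 (right): buf='OIM' cursor=1
After op 2 (left): buf='OIM' cursor=0
After op 3 (end): buf='OIM' cursor=3
After op 4 (home): buf='OIM' cursor=0
After op 5 (end): buf='OIM' cursor=3
After op 6 (undo): buf='OIM' cursor=3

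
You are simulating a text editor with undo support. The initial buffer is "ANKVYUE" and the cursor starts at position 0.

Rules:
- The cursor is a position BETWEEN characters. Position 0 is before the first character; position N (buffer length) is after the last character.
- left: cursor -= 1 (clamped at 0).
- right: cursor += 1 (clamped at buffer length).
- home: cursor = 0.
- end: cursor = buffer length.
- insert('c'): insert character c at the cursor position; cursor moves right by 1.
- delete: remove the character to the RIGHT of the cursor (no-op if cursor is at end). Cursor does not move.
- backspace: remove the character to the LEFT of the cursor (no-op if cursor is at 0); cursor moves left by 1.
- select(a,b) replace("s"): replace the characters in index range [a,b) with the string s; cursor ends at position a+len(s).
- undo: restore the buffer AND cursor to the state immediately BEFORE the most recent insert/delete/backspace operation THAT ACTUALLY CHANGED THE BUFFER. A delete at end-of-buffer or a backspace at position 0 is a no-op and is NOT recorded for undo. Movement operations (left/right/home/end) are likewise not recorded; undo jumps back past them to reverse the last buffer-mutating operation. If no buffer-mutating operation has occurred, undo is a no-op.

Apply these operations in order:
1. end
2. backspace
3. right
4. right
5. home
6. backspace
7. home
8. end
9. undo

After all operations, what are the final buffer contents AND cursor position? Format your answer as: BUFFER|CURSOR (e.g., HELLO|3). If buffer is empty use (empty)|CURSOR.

After op 1 (end): buf='ANKVYUE' cursor=7
After op 2 (backspace): buf='ANKVYU' cursor=6
After op 3 (right): buf='ANKVYU' cursor=6
After op 4 (right): buf='ANKVYU' cursor=6
After op 5 (home): buf='ANKVYU' cursor=0
After op 6 (backspace): buf='ANKVYU' cursor=0
After op 7 (home): buf='ANKVYU' cursor=0
After op 8 (end): buf='ANKVYU' cursor=6
After op 9 (undo): buf='ANKVYUE' cursor=7

Answer: ANKVYUE|7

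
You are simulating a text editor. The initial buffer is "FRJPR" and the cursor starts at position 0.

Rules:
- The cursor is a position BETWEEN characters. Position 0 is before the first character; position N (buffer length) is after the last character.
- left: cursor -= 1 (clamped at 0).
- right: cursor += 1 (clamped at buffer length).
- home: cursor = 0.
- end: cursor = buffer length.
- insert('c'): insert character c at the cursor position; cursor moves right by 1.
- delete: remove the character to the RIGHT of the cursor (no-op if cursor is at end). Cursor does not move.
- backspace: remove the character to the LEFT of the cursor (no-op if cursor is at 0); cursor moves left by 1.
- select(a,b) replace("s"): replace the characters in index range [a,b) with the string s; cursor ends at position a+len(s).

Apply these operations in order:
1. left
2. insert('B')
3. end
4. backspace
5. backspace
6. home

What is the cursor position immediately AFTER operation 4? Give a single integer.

After op 1 (left): buf='FRJPR' cursor=0
After op 2 (insert('B')): buf='BFRJPR' cursor=1
After op 3 (end): buf='BFRJPR' cursor=6
After op 4 (backspace): buf='BFRJP' cursor=5

Answer: 5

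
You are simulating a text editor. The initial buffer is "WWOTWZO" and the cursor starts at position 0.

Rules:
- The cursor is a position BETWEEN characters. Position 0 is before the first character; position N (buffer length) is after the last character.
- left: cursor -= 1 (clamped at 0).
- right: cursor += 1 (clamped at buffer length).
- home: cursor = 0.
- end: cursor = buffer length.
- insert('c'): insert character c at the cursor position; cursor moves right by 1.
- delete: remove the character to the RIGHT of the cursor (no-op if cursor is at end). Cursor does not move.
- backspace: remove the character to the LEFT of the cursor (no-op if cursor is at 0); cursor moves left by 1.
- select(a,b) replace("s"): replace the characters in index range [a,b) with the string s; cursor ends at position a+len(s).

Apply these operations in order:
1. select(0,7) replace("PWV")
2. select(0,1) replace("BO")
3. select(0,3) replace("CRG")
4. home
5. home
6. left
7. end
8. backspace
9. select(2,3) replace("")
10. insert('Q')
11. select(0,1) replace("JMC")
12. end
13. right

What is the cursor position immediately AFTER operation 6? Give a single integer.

After op 1 (select(0,7) replace("PWV")): buf='PWV' cursor=3
After op 2 (select(0,1) replace("BO")): buf='BOWV' cursor=2
After op 3 (select(0,3) replace("CRG")): buf='CRGV' cursor=3
After op 4 (home): buf='CRGV' cursor=0
After op 5 (home): buf='CRGV' cursor=0
After op 6 (left): buf='CRGV' cursor=0

Answer: 0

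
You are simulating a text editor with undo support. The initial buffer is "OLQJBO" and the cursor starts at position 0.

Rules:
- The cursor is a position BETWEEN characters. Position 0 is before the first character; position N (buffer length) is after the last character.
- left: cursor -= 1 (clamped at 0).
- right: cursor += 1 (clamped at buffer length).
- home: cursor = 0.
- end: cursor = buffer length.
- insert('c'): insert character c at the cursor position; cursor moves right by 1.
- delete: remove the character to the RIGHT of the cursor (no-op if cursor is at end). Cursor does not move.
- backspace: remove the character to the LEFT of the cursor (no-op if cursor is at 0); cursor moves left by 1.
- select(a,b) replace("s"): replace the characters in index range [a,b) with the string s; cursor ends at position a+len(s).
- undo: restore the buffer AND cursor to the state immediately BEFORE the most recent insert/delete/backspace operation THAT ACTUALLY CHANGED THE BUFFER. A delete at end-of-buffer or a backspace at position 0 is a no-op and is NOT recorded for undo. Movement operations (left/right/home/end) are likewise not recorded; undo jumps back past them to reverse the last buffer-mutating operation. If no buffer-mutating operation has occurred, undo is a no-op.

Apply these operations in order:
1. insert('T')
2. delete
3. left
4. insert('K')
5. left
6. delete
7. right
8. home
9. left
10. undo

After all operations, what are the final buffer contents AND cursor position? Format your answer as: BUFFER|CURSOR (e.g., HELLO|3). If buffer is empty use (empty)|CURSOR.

After op 1 (insert('T')): buf='TOLQJBO' cursor=1
After op 2 (delete): buf='TLQJBO' cursor=1
After op 3 (left): buf='TLQJBO' cursor=0
After op 4 (insert('K')): buf='KTLQJBO' cursor=1
After op 5 (left): buf='KTLQJBO' cursor=0
After op 6 (delete): buf='TLQJBO' cursor=0
After op 7 (right): buf='TLQJBO' cursor=1
After op 8 (home): buf='TLQJBO' cursor=0
After op 9 (left): buf='TLQJBO' cursor=0
After op 10 (undo): buf='KTLQJBO' cursor=0

Answer: KTLQJBO|0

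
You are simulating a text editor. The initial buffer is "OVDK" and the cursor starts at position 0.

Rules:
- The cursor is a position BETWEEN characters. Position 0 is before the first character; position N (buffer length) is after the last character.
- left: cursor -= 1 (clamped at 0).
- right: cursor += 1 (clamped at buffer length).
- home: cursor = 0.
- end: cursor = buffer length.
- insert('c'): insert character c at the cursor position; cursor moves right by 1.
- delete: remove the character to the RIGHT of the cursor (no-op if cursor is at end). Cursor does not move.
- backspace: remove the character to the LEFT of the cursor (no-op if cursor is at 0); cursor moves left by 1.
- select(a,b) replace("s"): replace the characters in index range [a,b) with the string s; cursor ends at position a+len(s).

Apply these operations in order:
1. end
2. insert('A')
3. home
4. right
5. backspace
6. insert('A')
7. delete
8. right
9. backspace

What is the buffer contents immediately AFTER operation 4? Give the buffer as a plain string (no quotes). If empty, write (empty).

After op 1 (end): buf='OVDK' cursor=4
After op 2 (insert('A')): buf='OVDKA' cursor=5
After op 3 (home): buf='OVDKA' cursor=0
After op 4 (right): buf='OVDKA' cursor=1

Answer: OVDKA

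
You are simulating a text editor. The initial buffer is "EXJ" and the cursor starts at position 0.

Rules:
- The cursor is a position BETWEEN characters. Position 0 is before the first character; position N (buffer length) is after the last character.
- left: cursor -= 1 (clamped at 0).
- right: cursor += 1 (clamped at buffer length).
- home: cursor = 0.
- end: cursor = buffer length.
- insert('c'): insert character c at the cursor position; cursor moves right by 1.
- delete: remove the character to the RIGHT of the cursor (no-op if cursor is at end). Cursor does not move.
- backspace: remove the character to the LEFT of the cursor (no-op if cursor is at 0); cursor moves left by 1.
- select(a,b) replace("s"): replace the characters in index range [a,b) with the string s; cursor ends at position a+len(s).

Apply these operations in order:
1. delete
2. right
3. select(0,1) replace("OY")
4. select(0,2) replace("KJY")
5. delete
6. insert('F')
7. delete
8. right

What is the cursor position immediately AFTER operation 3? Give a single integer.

After op 1 (delete): buf='XJ' cursor=0
After op 2 (right): buf='XJ' cursor=1
After op 3 (select(0,1) replace("OY")): buf='OYJ' cursor=2

Answer: 2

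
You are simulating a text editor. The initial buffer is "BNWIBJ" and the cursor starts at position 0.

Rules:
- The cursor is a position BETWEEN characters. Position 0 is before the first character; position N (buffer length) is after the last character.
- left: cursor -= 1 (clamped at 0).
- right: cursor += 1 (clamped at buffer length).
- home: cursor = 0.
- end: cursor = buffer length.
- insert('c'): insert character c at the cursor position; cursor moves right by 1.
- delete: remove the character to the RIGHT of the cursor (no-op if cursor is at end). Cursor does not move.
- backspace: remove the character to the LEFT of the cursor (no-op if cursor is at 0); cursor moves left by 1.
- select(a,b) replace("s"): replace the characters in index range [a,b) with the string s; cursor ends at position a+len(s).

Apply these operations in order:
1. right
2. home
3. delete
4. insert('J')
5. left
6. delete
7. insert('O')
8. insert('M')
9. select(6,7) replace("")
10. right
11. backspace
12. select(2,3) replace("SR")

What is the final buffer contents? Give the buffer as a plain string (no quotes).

Answer: OMSRWI

Derivation:
After op 1 (right): buf='BNWIBJ' cursor=1
After op 2 (home): buf='BNWIBJ' cursor=0
After op 3 (delete): buf='NWIBJ' cursor=0
After op 4 (insert('J')): buf='JNWIBJ' cursor=1
After op 5 (left): buf='JNWIBJ' cursor=0
After op 6 (delete): buf='NWIBJ' cursor=0
After op 7 (insert('O')): buf='ONWIBJ' cursor=1
After op 8 (insert('M')): buf='OMNWIBJ' cursor=2
After op 9 (select(6,7) replace("")): buf='OMNWIB' cursor=6
After op 10 (right): buf='OMNWIB' cursor=6
After op 11 (backspace): buf='OMNWI' cursor=5
After op 12 (select(2,3) replace("SR")): buf='OMSRWI' cursor=4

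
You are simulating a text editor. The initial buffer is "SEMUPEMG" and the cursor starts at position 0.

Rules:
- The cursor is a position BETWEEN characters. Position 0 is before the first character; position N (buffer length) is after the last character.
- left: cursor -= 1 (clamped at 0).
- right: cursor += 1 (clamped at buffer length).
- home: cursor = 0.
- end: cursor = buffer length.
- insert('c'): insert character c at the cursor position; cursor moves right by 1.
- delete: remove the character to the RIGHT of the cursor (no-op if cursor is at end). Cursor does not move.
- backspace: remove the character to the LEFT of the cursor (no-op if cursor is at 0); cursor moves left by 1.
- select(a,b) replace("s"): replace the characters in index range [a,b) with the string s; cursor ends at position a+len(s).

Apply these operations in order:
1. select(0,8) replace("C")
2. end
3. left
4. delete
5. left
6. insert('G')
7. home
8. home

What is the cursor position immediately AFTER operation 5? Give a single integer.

Answer: 0

Derivation:
After op 1 (select(0,8) replace("C")): buf='C' cursor=1
After op 2 (end): buf='C' cursor=1
After op 3 (left): buf='C' cursor=0
After op 4 (delete): buf='(empty)' cursor=0
After op 5 (left): buf='(empty)' cursor=0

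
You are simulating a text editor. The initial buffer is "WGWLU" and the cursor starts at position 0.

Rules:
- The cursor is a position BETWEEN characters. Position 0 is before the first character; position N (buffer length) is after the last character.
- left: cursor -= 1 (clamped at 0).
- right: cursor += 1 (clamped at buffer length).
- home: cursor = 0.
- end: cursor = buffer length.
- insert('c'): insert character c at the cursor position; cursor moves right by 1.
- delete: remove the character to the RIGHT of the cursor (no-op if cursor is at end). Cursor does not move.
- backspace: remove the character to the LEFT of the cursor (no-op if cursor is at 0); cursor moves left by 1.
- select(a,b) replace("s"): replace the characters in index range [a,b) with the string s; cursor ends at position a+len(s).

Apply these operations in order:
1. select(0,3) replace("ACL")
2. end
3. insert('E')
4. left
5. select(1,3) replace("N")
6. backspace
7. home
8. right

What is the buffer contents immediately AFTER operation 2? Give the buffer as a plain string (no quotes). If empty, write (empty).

After op 1 (select(0,3) replace("ACL")): buf='ACLLU' cursor=3
After op 2 (end): buf='ACLLU' cursor=5

Answer: ACLLU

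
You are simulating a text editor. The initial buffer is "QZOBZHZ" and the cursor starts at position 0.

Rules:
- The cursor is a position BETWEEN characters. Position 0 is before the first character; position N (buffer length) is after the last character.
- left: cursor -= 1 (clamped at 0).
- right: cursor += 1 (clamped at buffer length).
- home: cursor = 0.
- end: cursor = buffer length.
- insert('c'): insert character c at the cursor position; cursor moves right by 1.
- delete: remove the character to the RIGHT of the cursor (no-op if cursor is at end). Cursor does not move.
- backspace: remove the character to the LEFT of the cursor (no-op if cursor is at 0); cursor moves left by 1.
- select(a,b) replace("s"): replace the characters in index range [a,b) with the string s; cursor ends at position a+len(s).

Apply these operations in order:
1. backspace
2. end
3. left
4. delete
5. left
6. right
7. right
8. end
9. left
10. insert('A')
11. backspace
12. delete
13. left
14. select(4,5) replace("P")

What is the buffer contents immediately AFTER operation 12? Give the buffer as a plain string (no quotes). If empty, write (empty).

After op 1 (backspace): buf='QZOBZHZ' cursor=0
After op 2 (end): buf='QZOBZHZ' cursor=7
After op 3 (left): buf='QZOBZHZ' cursor=6
After op 4 (delete): buf='QZOBZH' cursor=6
After op 5 (left): buf='QZOBZH' cursor=5
After op 6 (right): buf='QZOBZH' cursor=6
After op 7 (right): buf='QZOBZH' cursor=6
After op 8 (end): buf='QZOBZH' cursor=6
After op 9 (left): buf='QZOBZH' cursor=5
After op 10 (insert('A')): buf='QZOBZAH' cursor=6
After op 11 (backspace): buf='QZOBZH' cursor=5
After op 12 (delete): buf='QZOBZ' cursor=5

Answer: QZOBZ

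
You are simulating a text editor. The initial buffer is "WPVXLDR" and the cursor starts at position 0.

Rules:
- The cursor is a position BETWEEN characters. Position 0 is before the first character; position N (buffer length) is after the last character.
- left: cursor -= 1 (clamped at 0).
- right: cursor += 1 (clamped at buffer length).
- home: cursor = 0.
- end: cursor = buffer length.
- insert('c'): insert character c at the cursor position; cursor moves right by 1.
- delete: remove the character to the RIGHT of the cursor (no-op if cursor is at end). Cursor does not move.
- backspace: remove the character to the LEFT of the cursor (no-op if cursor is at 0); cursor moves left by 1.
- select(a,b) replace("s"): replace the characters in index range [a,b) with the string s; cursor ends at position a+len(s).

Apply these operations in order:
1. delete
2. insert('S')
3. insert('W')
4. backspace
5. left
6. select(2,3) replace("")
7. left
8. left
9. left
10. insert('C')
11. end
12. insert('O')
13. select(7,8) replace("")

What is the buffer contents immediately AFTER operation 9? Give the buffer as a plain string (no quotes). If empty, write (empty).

After op 1 (delete): buf='PVXLDR' cursor=0
After op 2 (insert('S')): buf='SPVXLDR' cursor=1
After op 3 (insert('W')): buf='SWPVXLDR' cursor=2
After op 4 (backspace): buf='SPVXLDR' cursor=1
After op 5 (left): buf='SPVXLDR' cursor=0
After op 6 (select(2,3) replace("")): buf='SPXLDR' cursor=2
After op 7 (left): buf='SPXLDR' cursor=1
After op 8 (left): buf='SPXLDR' cursor=0
After op 9 (left): buf='SPXLDR' cursor=0

Answer: SPXLDR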